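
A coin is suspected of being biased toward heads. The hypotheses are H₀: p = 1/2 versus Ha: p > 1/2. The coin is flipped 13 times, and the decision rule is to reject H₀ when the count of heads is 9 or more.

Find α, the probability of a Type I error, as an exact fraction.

1093/8192

α = P(reject H₀ | H₀ true) = P(Y ≥ 9 | p = 1/2), with Y ~ Binomial(13, 1/2).
That's C(13,9) + C(13,10) + C(13,11) + C(13,12) + C(13,13) over 2^13, i.e. (715 + 286 + 78 + 13 + 1)/8192 = 1093/8192.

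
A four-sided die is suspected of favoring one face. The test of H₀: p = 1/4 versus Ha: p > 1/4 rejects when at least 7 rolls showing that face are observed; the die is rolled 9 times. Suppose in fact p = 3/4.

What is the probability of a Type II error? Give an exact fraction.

13085/32768

Under the alternative p = 3/4, K ~ Binomial(9, 3/4); β is the probability the test does not reject, P(K < 7).
Summing C(9,j)·(3/4)^j·(1/4)^{9-j} for j = 0..6 gives 13085/32768.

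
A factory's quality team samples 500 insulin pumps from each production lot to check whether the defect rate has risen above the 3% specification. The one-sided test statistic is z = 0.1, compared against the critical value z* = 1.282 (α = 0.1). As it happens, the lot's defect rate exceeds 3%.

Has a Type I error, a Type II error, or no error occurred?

Type II error

The conventional null hypothesis is that the lot's defect rate is 3% (within specification).
Since z = 0.1 ≤ z* = 1.282, H₀ is not rejected.
H₀ is false (actually the lot's defect rate exceeds 3%).
Failing to reject a false H₀ is a Type II error.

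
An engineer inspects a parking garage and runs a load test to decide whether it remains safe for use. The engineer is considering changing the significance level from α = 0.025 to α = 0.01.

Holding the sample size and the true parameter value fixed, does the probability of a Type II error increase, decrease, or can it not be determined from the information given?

It increases.

Tightening α shrinks the rejection region. When Ha holds, fewer sample outcomes clear the stricter threshold, so more fall in the acceptance region.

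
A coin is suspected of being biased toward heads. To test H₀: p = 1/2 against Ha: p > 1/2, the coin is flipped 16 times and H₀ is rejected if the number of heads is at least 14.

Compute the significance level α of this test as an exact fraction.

α = P(reject H₀ | H₀ true) = P(S ≥ 14 | p = 1/2), with S ~ Binomial(16, 1/2).
That's C(16,14) + C(16,15) + C(16,16) over 2^16, i.e. (120 + 16 + 1)/65536 = 137/65536.

137/65536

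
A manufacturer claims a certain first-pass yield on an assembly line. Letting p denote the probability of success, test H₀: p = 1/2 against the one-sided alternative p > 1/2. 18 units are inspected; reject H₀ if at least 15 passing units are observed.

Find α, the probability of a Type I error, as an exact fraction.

The Type I error probability is α = P(Y ≥ 15) computed under H₀, where Y ~ Binomial(18, 1/2).
Summing the upper tail: (816 + 153 + 18 + 1) / 2^18 = 988/262144 = 247/65536.

247/65536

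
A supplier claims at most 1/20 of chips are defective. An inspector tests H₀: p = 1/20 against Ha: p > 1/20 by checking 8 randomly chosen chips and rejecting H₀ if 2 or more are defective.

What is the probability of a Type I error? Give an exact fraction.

1465463047/25600000000

α = P(reject H₀ | H₀ true) = P(X ≥ 2 | p = 1/20), X ~ Binomial(8, 1/20).
Computing the lower-tail complement: 1 − 24134536953/25600000000 = 1465463047/25600000000.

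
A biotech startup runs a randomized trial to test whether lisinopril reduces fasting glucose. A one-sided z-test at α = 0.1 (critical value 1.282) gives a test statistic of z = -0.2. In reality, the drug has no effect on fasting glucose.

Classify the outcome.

The conventional null hypothesis is that the drug has no effect on fasting glucose.
Since z = -0.2 ≤ z* = 1.282, H₀ is not rejected.
H₀ is true (actually the drug has no effect on fasting glucose).
The decision matches the true state — no error.

No error — this is a correct decision.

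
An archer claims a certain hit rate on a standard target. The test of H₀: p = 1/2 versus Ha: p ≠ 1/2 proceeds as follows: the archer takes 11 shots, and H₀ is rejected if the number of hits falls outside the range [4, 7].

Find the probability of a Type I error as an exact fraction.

α = P(Y ≤ 3 or Y ≥ 8 | p = 1/2), Y ~ Binomial(11, 1/2).
Each tail has probability (1 + 11 + 55 + 165)/2048; doubling gives α = 464/2048 = 29/128.

29/128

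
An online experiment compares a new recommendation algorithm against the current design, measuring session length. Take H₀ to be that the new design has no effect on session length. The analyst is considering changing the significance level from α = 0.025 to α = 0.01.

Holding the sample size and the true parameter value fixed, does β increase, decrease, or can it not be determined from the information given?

It increases.

Lowering α raises the bar for rejection; under Ha, the test now fails to reject on outcomes it previously would have rejected.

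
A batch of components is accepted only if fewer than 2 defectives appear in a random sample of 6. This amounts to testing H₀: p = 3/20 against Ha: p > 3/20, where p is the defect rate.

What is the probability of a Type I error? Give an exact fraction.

2861001/12800000

The significance level is the probability, assuming p = 3/20, of seeing 2 or more defectives in 6 draws.
Via the complement, α = 1 − Σ_{j=0}^{1} C(6,j)(3/20)^j(17/20)^{6-j} = 2861001/12800000.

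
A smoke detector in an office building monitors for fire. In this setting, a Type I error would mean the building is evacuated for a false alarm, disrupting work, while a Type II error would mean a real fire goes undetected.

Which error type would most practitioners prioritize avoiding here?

The Type II consequence (a real fire goes undetected) is more severe than the Type I consequence (the building is evacuated for a false alarm, disrupting work).

Type II error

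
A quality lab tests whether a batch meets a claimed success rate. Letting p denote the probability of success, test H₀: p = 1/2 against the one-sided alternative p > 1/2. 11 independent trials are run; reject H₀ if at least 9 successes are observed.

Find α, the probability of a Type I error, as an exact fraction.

67/2048

Under H₀, X ~ Binomial(11, 1/2), and α = P(X ≥ 9).
P(X ≥ 9) = [C(11,9) + C(11,10) + C(11,11)] / 2^11 = (55 + 11 + 1) / 2048 = 67/2048.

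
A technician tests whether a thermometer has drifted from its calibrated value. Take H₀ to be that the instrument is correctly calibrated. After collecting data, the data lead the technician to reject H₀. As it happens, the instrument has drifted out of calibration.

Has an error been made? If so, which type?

No error — this is a correct decision.

The test rejected a false H₀ — the decision matches the true state.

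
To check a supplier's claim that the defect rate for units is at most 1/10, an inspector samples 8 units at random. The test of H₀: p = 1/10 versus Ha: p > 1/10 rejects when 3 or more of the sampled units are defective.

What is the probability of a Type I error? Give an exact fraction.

α = P(reject H₀ | H₀ true) = P(K ≥ 3 | p = 1/10), K ~ Binomial(8, 1/10).
Computing the lower-tail complement: 1 − 96190821/100000000 = 3809179/100000000.

3809179/100000000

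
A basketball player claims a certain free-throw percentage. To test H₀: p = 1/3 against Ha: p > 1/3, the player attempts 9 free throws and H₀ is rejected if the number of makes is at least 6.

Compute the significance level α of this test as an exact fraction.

835/19683

α = P(reject H₀ | H₀ true) = P(K ≥ 6 | p = 1/3), with K ~ Binomial(9, 1/3).
Summing C(9,j)(1/3)^j(2/3)^{9−j} for j = 6,…,9 gives 835/19683.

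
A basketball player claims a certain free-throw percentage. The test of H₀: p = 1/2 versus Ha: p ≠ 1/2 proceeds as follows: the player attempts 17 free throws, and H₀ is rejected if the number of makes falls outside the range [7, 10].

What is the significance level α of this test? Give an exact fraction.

10889/32768

α = P(Y ≤ 6 or Y ≥ 11 | p = 1/2), Y ~ Binomial(17, 1/2).
Each tail has probability (1 + 17 + 136 + 680 + 2380 + 6188 + 12376)/131072; doubling gives α = 43556/131072 = 10889/32768.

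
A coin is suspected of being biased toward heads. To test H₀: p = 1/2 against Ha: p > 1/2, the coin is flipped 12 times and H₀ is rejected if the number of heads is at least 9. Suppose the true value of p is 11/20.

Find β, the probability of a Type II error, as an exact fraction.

Under the alternative p = 11/20, X ~ Binomial(12, 11/20); β is the probability the test does not reject, P(X < 9).
Summing C(12,j)·(11/20)^j·(9/20)^{12-j} for j = 0..8 gives 709043757719553/819200000000000.

709043757719553/819200000000000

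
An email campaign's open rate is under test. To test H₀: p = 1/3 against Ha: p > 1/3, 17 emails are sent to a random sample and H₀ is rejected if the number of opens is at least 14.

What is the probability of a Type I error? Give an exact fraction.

α = P(reject H₀ | H₀ true) = P(Y ≥ 14 | p = 1/3), with Y ~ Binomial(17, 1/3).
P(Y ≥ 14) = Σ_{j=14}^{17} C(17,j)·(1/3)^j·(2/3)^{17-j} = 6019/129140163.

6019/129140163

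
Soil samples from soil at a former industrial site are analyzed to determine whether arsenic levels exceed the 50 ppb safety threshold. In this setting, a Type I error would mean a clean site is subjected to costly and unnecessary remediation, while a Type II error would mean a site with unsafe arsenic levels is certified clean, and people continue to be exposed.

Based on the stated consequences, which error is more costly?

Type II error

The Type II consequence (a site with unsafe arsenic levels is certified clean, and people continue to be exposed) is more severe than the Type I consequence (a clean site is subjected to costly and unnecessary remediation).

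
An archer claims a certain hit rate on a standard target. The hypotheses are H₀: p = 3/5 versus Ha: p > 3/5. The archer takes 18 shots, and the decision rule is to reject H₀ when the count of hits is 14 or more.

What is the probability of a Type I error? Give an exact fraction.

71844977349/762939453125

α = P(reject H₀ | H₀ true) = P(S ≥ 14 | p = 3/5), with S ~ Binomial(18, 3/5).
Adding the binomial terms for j = 14 through 18 with p = 3/5 yields 71844977349/762939453125.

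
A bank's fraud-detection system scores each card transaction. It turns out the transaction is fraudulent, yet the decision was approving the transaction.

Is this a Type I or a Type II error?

Type II error

The null hypothesis here is that the transaction is legitimate.
'Approving the transaction' corresponds to failing to reject H₀.
H₀ was not rejected but H₀ is false — a Type II error (false negative).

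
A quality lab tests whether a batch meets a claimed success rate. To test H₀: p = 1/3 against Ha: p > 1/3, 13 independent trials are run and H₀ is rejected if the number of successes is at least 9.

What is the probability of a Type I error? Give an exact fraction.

α = P(reject H₀ | H₀ true) = P(Y ≥ 9 | p = 1/3), with Y ~ Binomial(13, 1/3).
Summing C(13,j)(1/3)^j(2/3)^{13−j} for j = 9,…,13 gives 521/59049.

521/59049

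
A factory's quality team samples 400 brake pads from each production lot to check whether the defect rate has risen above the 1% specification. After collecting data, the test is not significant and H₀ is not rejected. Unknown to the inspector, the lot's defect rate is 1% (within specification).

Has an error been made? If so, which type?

The conventional null hypothesis here is that the lot's defect rate is 1% (within specification).
The test retained a true H₀ — the decision matches the true state.

Neither — the decision is correct.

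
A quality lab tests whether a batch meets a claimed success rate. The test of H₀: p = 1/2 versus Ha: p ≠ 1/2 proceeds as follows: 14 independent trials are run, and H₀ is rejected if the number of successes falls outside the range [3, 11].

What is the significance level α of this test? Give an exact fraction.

53/4096

Under H₀, X ~ Binomial(14, 1/2); α is the probability of landing in either tail, P(X ≤ 2) + P(X ≥ 12).
By symmetry, α = 2·P(X ≤ 2) = 2·(1 + 14 + 91)/16384 = 212/16384 = 53/4096.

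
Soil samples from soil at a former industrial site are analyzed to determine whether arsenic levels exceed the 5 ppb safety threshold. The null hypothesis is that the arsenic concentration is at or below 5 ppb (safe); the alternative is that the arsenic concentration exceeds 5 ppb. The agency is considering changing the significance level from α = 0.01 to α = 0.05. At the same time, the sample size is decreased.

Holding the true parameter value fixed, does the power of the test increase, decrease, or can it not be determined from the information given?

The first change alone would make β decrease; the second alone would make β increase. Which effect dominates depends on the magnitudes, which are not given.
Since power = 1 − β, the effect on power is likewise indeterminate.

Cannot be determined from the information given.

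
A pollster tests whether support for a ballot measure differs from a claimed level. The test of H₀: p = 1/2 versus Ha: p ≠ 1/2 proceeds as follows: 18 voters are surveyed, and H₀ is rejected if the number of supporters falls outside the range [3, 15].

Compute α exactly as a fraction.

43/32768

α = P(S ≤ 2 or S ≥ 16 | p = 1/2), S ~ Binomial(18, 1/2).
By symmetry, α = 2·P(S ≤ 2) = 2·(1 + 18 + 153)/262144 = 344/262144 = 43/32768.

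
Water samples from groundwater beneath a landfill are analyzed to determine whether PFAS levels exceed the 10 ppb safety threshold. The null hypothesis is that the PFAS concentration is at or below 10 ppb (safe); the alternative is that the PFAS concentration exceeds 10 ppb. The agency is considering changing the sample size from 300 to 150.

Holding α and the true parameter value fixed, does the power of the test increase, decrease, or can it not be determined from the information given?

Reducing n widens both sampling distributions, so the test has less ability to distinguish Ha from H₀.
Since power = 1 − β and β increases, power decreases.

It decreases.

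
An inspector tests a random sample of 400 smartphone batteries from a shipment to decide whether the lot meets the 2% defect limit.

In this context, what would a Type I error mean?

A Type I error would mean concluding that the lot's defect rate exceeds 2% when in fact the lot's defect rate is 2% (within specification).

With the conventional null hypothesis that the lot's defect rate is 2% (within specification):
A Type I error is rejecting H₀ when H₀ is true.
Here that means rejecting the lot and scrapping or reworking it when actually the lot's defect rate is 2% (within specification).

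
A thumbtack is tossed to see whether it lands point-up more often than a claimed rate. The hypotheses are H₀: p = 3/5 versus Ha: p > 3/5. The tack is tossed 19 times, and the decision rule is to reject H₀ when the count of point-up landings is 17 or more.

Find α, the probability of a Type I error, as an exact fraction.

104216111541/19073486328125

α = P(reject H₀ | H₀ true) = P(S ≥ 17 | p = 3/5), with S ~ Binomial(19, 3/5).
Adding the binomial terms for j = 17 through 19 with p = 3/5 yields 104216111541/19073486328125.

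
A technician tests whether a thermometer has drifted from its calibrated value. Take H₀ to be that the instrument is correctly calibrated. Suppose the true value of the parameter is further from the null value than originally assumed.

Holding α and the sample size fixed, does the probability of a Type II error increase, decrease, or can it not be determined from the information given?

A larger true effect moves the Ha sampling distribution further from the H₀ critical value, making rejection more likely when Ha is true.

It decreases.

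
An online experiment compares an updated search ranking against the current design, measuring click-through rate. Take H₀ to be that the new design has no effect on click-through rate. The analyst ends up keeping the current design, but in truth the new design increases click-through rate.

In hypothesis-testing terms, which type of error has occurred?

'Keeping the current design' corresponds to failing to reject H₀.
H₀ was not rejected but H₀ is false — a Type II error (false negative).

Type II error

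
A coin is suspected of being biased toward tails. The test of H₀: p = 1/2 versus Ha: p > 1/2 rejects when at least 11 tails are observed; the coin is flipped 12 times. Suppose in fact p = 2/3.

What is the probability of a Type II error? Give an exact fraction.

502769/531441

A Type II error is failing to reject when Ha holds: with p = 2/3, β = P(S ≤ 10).
Summing C(12,j)·(2/3)^j·(1/3)^{12-j} for j = 0..10 gives 502769/531441.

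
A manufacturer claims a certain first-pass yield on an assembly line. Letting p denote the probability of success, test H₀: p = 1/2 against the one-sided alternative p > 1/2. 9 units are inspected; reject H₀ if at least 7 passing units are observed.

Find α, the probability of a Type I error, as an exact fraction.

23/256

Under H₀, X ~ Binomial(9, 1/2), and α = P(X ≥ 7).
P(X ≥ 7) = [C(9,7) + C(9,8) + C(9,9)] / 2^9 = (36 + 9 + 1) / 512 = 46/512 = 23/256.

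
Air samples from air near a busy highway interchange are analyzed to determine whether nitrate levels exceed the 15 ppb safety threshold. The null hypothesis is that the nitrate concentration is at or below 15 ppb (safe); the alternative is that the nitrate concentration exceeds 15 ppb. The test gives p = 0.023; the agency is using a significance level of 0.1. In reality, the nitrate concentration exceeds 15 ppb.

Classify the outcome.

Since p = 0.023 < α = 0.1, H₀ is rejected.
H₀ is false (actually the nitrate concentration exceeds 15 ppb).
The decision matches the true state — no error.

No error (correct decision).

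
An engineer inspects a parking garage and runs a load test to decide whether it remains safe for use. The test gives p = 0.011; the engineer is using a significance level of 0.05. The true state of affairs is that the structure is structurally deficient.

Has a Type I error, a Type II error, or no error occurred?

Neither — the decision is correct.

The conventional null hypothesis is that the structure meets the required load capacity (safe).
Since p = 0.011 < α = 0.05, H₀ is rejected.
H₀ is false (actually the structure is structurally deficient).
The decision matches the true state — no error.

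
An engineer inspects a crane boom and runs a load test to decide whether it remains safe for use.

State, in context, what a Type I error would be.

With the conventional null hypothesis that the structure meets the required load capacity (safe):
A Type I error is rejecting H₀ when H₀ is true.
Here that means closing the structure for repairs when actually the structure meets the required load capacity (safe).

A Type I error would mean concluding that the structure is structurally deficient when in fact the structure meets the required load capacity (safe).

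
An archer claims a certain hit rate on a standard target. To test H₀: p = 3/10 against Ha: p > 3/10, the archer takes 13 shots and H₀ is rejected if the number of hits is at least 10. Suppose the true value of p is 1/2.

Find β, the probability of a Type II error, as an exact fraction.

3907/4096

A Type II error is failing to reject when Ha holds: with p = 1/2, β = P(K ≤ 9).
Summing C(13,j)·(1/2)^j·(1/2)^{13-j} for j = 0..9 gives 3907/4096.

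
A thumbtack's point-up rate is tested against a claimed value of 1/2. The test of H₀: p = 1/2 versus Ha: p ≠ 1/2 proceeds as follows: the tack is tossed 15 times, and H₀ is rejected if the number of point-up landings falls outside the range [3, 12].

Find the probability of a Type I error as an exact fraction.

121/16384

Under H₀, S ~ Binomial(15, 1/2); α is the probability of landing in either tail, P(S ≤ 2) + P(S ≥ 13).
By symmetry, α = 2·P(S ≤ 2) = 2·(1 + 15 + 105)/32768 = 242/32768 = 121/16384.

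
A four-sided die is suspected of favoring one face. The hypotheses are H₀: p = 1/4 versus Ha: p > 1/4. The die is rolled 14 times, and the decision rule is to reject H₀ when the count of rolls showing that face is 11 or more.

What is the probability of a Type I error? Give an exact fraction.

5345/134217728

The Type I error probability is α = P(Y ≥ 11) computed under H₀, where Y ~ Binomial(14, 1/4).
P(Y ≥ 11) = Σ_{j=11}^{14} C(14,j)·(1/4)^j·(3/4)^{14-j} = 5345/134217728.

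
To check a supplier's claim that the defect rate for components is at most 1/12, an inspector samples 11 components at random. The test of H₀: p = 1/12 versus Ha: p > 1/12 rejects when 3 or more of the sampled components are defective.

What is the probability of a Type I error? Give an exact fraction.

1581403943/27518828544

Under H₀, K ~ Binomial(11, 1/12); the Type I error rate is P(K ≥ 3).
Computing the lower-tail complement: 1 − 25937424601/27518828544 = 1581403943/27518828544.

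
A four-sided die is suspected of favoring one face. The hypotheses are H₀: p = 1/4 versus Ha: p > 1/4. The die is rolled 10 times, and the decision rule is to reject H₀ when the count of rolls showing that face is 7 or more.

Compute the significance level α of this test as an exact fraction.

919/262144

α = P(reject H₀ | H₀ true) = P(X ≥ 7 | p = 1/4), with X ~ Binomial(10, 1/4).
Summing C(10,j)(1/4)^j(3/4)^{10−j} for j = 7,…,10 gives 919/262144.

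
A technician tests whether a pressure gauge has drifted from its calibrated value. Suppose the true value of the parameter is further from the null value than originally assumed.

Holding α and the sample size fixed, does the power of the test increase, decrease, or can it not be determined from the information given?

A bigger departure from H₀ is easier for the test to detect, so it fails to reject less often.
Since power = 1 − β and β decreases, power increases.

It increases.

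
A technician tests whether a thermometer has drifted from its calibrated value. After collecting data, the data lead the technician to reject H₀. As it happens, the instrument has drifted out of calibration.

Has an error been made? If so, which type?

The conventional null hypothesis here is that the instrument is correctly calibrated.
The test rejected a false H₀ — the decision matches the true state.

No error — this is a correct decision.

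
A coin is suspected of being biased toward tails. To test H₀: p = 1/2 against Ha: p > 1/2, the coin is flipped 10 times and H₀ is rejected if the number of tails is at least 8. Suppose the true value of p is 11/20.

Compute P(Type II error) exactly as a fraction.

A Type II error is failing to reject when Ha holds: with p = 11/20, β = P(Y ≤ 7).
Equivalently, β = 1 − P(Y ≥ 8) = 2305127290491/2560000000000.

2305127290491/2560000000000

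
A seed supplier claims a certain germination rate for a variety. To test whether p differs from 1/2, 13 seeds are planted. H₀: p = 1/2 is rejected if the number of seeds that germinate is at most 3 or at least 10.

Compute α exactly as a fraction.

189/2048

Under H₀, S ~ Binomial(13, 1/2); α is the probability of landing in either tail, P(S ≤ 3) + P(S ≥ 10).
Each tail has probability (1 + 13 + 78 + 286)/8192; doubling gives α = 756/8192 = 189/2048.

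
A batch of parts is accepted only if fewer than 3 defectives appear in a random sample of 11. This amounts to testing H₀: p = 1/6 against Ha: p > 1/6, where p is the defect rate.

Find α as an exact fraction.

Under H₀, X ~ Binomial(11, 1/6); the Type I error rate is P(X ≥ 3).
Via the complement, α = 1 − Σ_{j=0}^{2} C(11,j)(1/6)^j(5/6)^{11-j} = 3671303/13436928.

3671303/13436928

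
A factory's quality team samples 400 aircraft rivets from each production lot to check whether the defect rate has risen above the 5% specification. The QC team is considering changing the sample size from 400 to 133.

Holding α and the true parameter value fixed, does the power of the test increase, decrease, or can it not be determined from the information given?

A smaller sample increases the standard error, so the sampling distributions under H₀ and Ha overlap more.
Since power = 1 − β and β increases, power decreases.

It decreases.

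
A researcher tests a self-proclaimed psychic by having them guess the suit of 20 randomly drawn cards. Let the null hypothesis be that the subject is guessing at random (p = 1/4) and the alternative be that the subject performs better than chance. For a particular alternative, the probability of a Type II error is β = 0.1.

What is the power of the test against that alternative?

0.9

Power = 1 − β = 1 − 0.1 = 0.9.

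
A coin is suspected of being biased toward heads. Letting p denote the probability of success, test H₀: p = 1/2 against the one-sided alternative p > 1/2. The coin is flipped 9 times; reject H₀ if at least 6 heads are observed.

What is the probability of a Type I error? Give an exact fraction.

65/256

The Type I error probability is α = P(Y ≥ 6) computed under H₀, where Y ~ Binomial(9, 1/2).
That's C(9,6) + C(9,7) + C(9,8) + C(9,9) over 2^9, i.e. (84 + 36 + 9 + 1)/512 = 130/512 = 65/256.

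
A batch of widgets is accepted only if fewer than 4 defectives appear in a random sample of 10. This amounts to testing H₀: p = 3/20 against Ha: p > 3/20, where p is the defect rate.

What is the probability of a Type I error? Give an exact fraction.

127922685129/2560000000000

Under H₀, Y ~ Binomial(10, 3/20); the Type I error rate is P(Y ≥ 4).
Via the complement, α = 1 − Σ_{j=0}^{3} C(10,j)(3/20)^j(17/20)^{10-j} = 127922685129/2560000000000.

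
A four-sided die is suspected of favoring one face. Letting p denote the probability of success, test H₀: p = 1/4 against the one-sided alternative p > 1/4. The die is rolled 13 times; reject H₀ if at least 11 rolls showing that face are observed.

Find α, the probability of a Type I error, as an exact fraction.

371/33554432

α = P(reject H₀ | H₀ true) = P(K ≥ 11 | p = 1/4), with K ~ Binomial(13, 1/4).
Adding the binomial terms for j = 11 through 13 with p = 1/4 yields 371/33554432.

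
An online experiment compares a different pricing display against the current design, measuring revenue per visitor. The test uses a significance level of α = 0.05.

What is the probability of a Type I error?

The significance level α is, by definition, the probability of a Type I error — P(reject H₀ | H₀ true).

0.05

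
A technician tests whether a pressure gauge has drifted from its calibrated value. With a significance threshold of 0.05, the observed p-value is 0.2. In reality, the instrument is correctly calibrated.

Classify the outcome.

The conventional null hypothesis is that the instrument is correctly calibrated.
Since p = 0.2 ≥ α = 0.05, H₀ is not rejected.
H₀ is true (actually the instrument is correctly calibrated).
The decision matches the true state — no error.

No error — this is a correct decision.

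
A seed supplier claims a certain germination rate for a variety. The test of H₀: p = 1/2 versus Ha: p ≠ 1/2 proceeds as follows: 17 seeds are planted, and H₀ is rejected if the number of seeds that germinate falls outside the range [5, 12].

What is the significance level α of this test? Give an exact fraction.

α = P(S ≤ 4 or S ≥ 13 | p = 1/2), S ~ Binomial(17, 1/2).
By symmetry, α = 2·P(S ≤ 4) = 2·(1 + 17 + 136 + 680 + 2380)/131072 = 6428/131072 = 1607/32768.

1607/32768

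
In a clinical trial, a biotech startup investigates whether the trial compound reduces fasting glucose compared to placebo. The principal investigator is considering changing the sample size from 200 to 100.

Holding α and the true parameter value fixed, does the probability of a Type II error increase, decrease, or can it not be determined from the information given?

A smaller sample increases the standard error, so the sampling distributions under H₀ and Ha overlap more.

It increases.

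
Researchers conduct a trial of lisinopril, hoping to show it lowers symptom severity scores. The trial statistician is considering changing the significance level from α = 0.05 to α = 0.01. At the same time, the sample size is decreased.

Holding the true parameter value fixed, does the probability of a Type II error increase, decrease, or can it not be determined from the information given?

A smaller α moves the rejection region further into the tail. With the alternative true, more outcomes now fall outside the rejection region, so failing to reject becomes more likely. Reducing n widens both sampling distributions, so the test has less ability to distinguish Ha from H₀. Both changes push β in the same direction.

It increases.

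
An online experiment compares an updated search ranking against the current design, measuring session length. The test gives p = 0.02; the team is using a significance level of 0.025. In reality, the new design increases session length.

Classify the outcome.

The conventional null hypothesis is that the new design has no effect on session length.
Since p = 0.02 < α = 0.025, H₀ is rejected.
H₀ is false (actually the new design increases session length).
The decision matches the true state — no error.

No error (correct decision).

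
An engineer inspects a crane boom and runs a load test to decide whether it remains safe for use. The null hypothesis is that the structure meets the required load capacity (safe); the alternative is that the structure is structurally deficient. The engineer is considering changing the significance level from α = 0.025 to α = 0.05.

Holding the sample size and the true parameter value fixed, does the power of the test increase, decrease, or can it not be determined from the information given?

It increases.

A larger α widens the rejection region, so when the alternative is true more outcomes lead to rejection — failing to reject becomes less likely.
Since power = 1 − β and β decreases, power increases.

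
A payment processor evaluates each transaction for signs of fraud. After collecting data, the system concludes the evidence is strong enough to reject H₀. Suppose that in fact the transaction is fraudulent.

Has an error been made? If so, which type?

No error (correct decision).

The conventional null hypothesis here is that the transaction is legitimate.
The test rejected a false H₀ — the decision matches the true state.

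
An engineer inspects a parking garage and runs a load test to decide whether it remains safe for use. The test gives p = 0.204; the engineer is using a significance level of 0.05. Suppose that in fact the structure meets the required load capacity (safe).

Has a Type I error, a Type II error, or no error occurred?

The conventional null hypothesis is that the structure meets the required load capacity (safe).
Since p = 0.204 ≥ α = 0.05, H₀ is not rejected.
H₀ is true (actually the structure meets the required load capacity (safe)).
The decision matches the true state — no error.

No error — this is a correct decision.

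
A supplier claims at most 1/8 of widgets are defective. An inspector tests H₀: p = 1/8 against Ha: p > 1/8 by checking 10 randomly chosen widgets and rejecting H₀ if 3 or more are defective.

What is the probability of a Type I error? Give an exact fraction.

32078615/268435456

α = P(reject H₀ | H₀ true) = P(K ≥ 3 | p = 1/8), K ~ Binomial(10, 1/8).
Computing the lower-tail complement: 1 − 236356841/268435456 = 32078615/268435456.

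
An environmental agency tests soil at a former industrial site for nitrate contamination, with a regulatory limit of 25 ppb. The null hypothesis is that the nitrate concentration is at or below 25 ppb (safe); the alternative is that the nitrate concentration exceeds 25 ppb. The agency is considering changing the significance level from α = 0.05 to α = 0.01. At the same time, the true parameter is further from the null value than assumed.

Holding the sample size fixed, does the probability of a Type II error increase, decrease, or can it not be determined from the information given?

The first change alone would make β increase; the second alone would make β decrease. Which effect dominates depends on the magnitudes, which are not given.

Cannot be determined from the information given.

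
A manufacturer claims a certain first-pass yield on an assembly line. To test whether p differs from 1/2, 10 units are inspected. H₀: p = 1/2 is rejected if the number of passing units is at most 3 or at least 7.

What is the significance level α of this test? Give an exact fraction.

11/32

Under H₀, X ~ Binomial(10, 1/2); α is the probability of landing in either tail, P(X ≤ 3) + P(X ≥ 7).
Each tail has probability (1 + 10 + 45 + 120)/1024; doubling gives α = 352/1024 = 11/32.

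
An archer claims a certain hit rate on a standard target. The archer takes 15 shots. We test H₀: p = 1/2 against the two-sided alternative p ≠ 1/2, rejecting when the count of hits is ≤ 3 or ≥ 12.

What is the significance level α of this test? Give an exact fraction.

Under H₀, X ~ Binomial(15, 1/2); α is the probability of landing in either tail, P(X ≤ 3) + P(X ≥ 12).
By symmetry, α = 2·P(X ≤ 3) = 2·(1 + 15 + 105 + 455)/32768 = 1152/32768 = 9/256.

9/256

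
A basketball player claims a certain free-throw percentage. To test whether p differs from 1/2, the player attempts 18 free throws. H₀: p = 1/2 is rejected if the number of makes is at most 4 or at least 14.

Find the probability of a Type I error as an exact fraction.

Under H₀, S ~ Binomial(18, 1/2); α is the probability of landing in either tail, P(S ≤ 4) + P(S ≥ 14).
By symmetry, α = 2·P(S ≤ 4) = 2·(1 + 18 + 153 + 816 + 3060)/262144 = 8096/262144 = 253/8192.

253/8192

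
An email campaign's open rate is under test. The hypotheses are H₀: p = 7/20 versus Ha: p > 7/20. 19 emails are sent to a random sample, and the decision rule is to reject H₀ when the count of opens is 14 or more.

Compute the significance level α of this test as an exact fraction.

441451161257878012297/655360000000000000000000

Under H₀, Y ~ Binomial(19, 7/20), and α = P(Y ≥ 14).
P(Y ≥ 14) = Σ_{j=14}^{19} C(19,j)·(7/20)^j·(13/20)^{19-j} = 441451161257878012297/655360000000000000000000.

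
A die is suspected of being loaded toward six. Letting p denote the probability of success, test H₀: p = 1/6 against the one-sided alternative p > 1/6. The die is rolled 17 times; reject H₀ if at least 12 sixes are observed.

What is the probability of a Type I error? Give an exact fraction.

Under H₀, X ~ Binomial(17, 1/6), and α = P(X ≥ 12).
P(X ≥ 12) = Σ_{j=12}^{17} C(17,j)·(1/6)^j·(5/6)^{17-j} = 3485581/2821109907456.

3485581/2821109907456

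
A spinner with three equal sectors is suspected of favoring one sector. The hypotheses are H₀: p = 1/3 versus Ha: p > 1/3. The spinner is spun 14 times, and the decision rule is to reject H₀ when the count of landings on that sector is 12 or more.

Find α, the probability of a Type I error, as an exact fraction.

α = P(reject H₀ | H₀ true) = P(Y ≥ 12 | p = 1/3), with Y ~ Binomial(14, 1/3).
Adding the binomial terms for j = 12 through 14 with p = 1/3 yields 131/1594323.

131/1594323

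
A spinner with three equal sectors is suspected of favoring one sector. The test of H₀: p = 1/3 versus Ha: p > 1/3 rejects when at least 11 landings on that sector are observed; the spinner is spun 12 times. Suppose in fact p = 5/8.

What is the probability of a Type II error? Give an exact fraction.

66717523611/68719476736

β = P(fail to reject H₀ | Ha true) = P(X ≤ 10 | p = 5/8), X ~ Binomial(12, 5/8).
Equivalently, β = 1 − P(X ≥ 11) = 66717523611/68719476736.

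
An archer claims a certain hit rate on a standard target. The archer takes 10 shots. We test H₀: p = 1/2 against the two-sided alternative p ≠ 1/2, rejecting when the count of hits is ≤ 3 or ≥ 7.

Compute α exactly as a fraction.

11/32

α = P(S ≤ 3 or S ≥ 7 | p = 1/2), S ~ Binomial(10, 1/2).
By symmetry, α = 2·P(S ≤ 3) = 2·(1 + 10 + 45 + 120)/1024 = 352/1024 = 11/32.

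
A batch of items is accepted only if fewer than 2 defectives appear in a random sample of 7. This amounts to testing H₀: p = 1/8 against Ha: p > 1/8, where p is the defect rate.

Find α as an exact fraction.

225033/1048576

α = P(reject H₀ | H₀ true) = P(S ≥ 2 | p = 1/8), S ~ Binomial(7, 1/8).
α = 1 − P(S ≤ 1) = 1 − 823543/1048576 = 225033/1048576.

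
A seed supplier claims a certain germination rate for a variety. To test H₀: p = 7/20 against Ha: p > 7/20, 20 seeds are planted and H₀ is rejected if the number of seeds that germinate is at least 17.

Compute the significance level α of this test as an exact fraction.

α = P(reject H₀ | H₀ true) = P(K ≥ 17 | p = 7/20), with K ~ Binomial(20, 7/20).
Summing C(20,j)(7/20)^j(13/20)^{20−j} for j = 17,…,20 gives 637973598365478054631/104857600000000000000000000.

637973598365478054631/104857600000000000000000000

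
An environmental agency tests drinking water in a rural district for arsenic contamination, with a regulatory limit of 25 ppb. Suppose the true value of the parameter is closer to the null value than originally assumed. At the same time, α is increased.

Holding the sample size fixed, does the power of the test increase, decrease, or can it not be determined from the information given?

The first change alone would make β increase; the second alone would make β decrease. Which effect dominates depends on the magnitudes, which are not given.
Since power = 1 − β, the effect on power is likewise indeterminate.

Cannot be determined from the information given.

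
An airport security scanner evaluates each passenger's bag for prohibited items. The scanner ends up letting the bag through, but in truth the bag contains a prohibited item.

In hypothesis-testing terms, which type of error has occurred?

Type II error

The null hypothesis here is that the bag contains no prohibited items.
'Letting the bag through' corresponds to failing to reject H₀.
H₀ was not rejected but H₀ is false — a Type II error (false negative).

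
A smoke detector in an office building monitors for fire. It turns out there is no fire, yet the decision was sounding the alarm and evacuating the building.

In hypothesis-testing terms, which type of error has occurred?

The null hypothesis here is that there is no fire.
'Sounding the alarm and evacuating the building' corresponds to rejecting H₀.
H₀ was rejected but H₀ is true — a Type I error (false positive).

Type I error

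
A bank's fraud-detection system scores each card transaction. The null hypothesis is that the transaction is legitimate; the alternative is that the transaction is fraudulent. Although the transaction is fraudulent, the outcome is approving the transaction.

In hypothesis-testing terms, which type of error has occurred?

'Approving the transaction' corresponds to failing to reject H₀.
H₀ was not rejected but H₀ is false — a Type II error (false negative).

Type II error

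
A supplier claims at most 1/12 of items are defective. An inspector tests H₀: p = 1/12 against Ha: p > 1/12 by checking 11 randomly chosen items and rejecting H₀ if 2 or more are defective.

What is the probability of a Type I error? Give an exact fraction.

The significance level is the probability, assuming p = 1/12, of seeing 2 or more defectives in 11 draws.
Via the complement, α = 1 − Σ_{j=0}^{1} C(11,j)(1/12)^j(11/12)^{11-j} = 86192514733/371504185344.

86192514733/371504185344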